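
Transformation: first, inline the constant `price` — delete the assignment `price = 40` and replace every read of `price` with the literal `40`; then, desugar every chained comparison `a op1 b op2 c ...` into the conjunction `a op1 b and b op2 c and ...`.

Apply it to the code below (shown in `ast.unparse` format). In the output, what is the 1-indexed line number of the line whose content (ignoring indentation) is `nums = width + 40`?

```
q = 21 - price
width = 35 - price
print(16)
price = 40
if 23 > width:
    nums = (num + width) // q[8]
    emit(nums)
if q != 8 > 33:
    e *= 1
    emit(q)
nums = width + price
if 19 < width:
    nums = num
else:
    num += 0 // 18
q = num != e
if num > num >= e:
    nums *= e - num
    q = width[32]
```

10

Transformed code:
q = 21 - 40
width = 35 - 40
print(16)
if 23 > width:
    nums = (num + width) // q[8]
    emit(nums)
if q != 8 and 8 > 33:
    e *= 1
    emit(q)
nums = width + 40
if 19 < width:
    nums = num
else:
    num += 0 // 18
q = num != e
if num > num and num >= e:
    nums *= e - num
    q = width[32]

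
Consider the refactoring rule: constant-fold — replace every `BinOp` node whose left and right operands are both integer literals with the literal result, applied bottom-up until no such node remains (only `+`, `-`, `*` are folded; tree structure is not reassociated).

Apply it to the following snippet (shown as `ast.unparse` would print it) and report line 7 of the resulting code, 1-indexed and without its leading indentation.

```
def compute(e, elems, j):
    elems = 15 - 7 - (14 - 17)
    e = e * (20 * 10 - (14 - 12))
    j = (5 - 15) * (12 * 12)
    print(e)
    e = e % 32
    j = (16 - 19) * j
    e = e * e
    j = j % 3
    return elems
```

j = -3 * j

Transformed code:
def compute(e, elems, j):
    elems = 11
    e = e * 198
    j = -1440
    print(e)
    e = e % 32
    j = -3 * j
    e = e * e
    j = j % 3
    return elems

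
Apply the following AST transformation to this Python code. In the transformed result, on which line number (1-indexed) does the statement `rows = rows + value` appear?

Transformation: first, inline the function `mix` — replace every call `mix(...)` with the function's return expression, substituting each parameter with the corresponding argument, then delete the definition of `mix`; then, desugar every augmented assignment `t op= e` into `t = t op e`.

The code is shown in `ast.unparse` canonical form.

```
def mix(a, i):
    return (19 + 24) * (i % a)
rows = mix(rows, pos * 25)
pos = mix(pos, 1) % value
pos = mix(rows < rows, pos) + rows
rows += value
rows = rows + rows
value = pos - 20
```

Transformed code:
rows = (19 + 24) * (pos * 25 % rows)
pos = (19 + 24) * (1 % pos) % value
pos = (19 + 24) * (pos % (rows < rows)) + rows
rows = rows + value
rows = rows + rows
value = pos - 20

4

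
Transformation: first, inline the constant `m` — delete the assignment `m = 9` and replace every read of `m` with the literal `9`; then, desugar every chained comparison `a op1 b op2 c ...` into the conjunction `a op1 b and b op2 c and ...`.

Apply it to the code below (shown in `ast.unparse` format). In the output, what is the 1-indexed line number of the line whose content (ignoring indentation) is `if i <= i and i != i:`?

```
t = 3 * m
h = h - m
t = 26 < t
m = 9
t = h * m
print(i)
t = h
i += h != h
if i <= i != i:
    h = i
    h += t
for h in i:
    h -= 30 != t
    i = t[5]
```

8

Transformed code:
t = 3 * 9
h = h - 9
t = 26 < t
t = h * 9
print(i)
t = h
i += h != h
if i <= i and i != i:
    h = i
    h += t
for h in i:
    h -= 30 != t
    i = t[5]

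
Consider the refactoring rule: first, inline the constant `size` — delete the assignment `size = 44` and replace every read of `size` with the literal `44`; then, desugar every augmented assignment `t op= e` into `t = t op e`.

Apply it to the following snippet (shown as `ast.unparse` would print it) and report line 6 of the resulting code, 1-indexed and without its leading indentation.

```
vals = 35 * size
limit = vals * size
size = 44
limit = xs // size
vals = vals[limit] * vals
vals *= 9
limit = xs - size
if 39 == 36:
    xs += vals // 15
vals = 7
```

limit = xs - 44

Transformed code:
vals = 35 * 44
limit = vals * 44
limit = xs // 44
vals = vals[limit] * vals
vals = vals * 9
limit = xs - 44
if 39 == 36:
    xs = xs + vals // 15
vals = 7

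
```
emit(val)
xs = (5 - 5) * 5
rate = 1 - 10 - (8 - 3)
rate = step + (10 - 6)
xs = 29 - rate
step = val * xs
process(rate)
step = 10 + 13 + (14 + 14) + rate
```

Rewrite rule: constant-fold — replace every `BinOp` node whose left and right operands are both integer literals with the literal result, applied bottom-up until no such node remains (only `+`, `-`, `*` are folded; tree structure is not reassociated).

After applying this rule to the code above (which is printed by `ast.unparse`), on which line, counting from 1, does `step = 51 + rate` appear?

Transformed code:
emit(val)
xs = 0
rate = -14
rate = step + 4
xs = 29 - rate
step = val * xs
process(rate)
step = 51 + rate

8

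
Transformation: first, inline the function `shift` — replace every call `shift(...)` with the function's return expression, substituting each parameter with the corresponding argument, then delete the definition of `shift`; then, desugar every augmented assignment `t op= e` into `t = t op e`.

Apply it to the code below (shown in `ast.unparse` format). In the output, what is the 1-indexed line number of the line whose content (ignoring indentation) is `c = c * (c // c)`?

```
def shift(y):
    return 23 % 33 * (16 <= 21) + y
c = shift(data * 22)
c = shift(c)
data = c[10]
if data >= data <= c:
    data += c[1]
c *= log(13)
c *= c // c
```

Transformed code:
c = 23 % 33 * (16 <= 21) + data * 22
c = 23 % 33 * (16 <= 21) + c
data = c[10]
if data >= data <= c:
    data = data + c[1]
c = c * log(13)
c = c * (c // c)

7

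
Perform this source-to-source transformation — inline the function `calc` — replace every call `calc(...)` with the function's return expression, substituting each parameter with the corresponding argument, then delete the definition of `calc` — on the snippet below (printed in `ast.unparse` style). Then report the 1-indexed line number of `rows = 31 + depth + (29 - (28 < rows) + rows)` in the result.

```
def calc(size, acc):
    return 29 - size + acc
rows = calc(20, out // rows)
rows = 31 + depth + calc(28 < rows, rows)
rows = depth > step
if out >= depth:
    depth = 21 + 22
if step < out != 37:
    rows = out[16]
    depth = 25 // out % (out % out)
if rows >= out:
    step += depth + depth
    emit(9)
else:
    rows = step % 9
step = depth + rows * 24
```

Transformed code:
rows = 29 - 20 + out // rows
rows = 31 + depth + (29 - (28 < rows) + rows)
rows = depth > step
if out >= depth:
    depth = 21 + 22
if step < out != 37:
    rows = out[16]
    depth = 25 // out % (out % out)
if rows >= out:
    step += depth + depth
    emit(9)
else:
    rows = step % 9
step = depth + rows * 24

2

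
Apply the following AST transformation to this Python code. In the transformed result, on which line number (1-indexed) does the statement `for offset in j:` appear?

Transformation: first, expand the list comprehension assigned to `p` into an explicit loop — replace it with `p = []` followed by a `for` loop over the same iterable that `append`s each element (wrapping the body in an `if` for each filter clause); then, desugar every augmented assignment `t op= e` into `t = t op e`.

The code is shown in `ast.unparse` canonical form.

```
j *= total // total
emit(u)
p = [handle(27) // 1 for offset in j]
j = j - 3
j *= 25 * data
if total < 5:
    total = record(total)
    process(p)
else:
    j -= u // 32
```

4

Transformed code:
j = j * (total // total)
emit(u)
p = []
for offset in j:
    p.append(handle(27) // 1)
j = j - 3
j = j * (25 * data)
if total < 5:
    total = record(total)
    process(p)
else:
    j = j - u // 32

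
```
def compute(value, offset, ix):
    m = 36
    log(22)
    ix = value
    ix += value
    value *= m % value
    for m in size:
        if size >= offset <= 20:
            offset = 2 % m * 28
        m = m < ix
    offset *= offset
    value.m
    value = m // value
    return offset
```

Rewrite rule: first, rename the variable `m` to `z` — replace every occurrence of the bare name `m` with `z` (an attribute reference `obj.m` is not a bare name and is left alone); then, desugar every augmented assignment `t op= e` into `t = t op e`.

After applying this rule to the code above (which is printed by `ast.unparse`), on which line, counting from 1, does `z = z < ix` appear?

Transformed code:
def compute(value, offset, ix):
    z = 36
    log(22)
    ix = value
    ix = ix + value
    value = value * (z % value)
    for z in size:
        if size >= offset <= 20:
            offset = 2 % z * 28
        z = z < ix
    offset = offset * offset
    value.m
    value = z // value
    return offset

10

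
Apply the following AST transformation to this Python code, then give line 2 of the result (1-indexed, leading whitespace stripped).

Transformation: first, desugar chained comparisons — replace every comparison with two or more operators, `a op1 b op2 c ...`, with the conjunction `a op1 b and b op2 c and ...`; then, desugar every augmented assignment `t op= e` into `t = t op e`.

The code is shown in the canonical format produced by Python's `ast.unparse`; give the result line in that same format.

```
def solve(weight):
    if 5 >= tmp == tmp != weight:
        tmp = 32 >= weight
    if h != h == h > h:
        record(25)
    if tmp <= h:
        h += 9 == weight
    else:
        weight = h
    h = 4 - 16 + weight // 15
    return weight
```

Transformed code:
def solve(weight):
    if 5 >= tmp and tmp == tmp and (tmp != weight):
        tmp = 32 >= weight
    if h != h and h == h and (h > h):
        record(25)
    if tmp <= h:
        h = h + (9 == weight)
    else:
        weight = h
    h = 4 - 16 + weight // 15
    return weight

if 5 >= tmp and tmp == tmp and (tmp != weight):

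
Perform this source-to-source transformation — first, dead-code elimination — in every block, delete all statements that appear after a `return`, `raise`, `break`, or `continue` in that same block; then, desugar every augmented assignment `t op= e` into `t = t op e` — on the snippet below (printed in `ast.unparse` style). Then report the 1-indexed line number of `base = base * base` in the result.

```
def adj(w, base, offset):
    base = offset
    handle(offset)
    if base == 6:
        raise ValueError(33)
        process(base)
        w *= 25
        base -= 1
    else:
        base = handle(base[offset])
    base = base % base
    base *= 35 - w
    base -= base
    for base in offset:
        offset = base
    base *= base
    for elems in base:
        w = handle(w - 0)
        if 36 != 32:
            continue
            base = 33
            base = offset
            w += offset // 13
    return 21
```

13

Transformed code:
def adj(w, base, offset):
    base = offset
    handle(offset)
    if base == 6:
        raise ValueError(33)
    else:
        base = handle(base[offset])
    base = base % base
    base = base * (35 - w)
    base = base - base
    for base in offset:
        offset = base
    base = base * base
    for elems in base:
        w = handle(w - 0)
        if 36 != 32:
            continue
    return 21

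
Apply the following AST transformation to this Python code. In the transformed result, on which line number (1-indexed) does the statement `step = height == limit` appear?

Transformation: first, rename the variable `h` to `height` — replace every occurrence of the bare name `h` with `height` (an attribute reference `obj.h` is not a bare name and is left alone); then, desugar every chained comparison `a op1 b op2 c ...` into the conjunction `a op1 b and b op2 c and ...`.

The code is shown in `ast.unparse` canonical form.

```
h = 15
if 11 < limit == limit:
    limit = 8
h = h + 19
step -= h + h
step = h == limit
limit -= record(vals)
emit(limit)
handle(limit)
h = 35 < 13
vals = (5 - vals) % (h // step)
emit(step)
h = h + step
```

Transformed code:
height = 15
if 11 < limit and limit == limit:
    limit = 8
height = height + 19
step -= height + height
step = height == limit
limit -= record(vals)
emit(limit)
handle(limit)
height = 35 < 13
vals = (5 - vals) % (height // step)
emit(step)
height = height + step

6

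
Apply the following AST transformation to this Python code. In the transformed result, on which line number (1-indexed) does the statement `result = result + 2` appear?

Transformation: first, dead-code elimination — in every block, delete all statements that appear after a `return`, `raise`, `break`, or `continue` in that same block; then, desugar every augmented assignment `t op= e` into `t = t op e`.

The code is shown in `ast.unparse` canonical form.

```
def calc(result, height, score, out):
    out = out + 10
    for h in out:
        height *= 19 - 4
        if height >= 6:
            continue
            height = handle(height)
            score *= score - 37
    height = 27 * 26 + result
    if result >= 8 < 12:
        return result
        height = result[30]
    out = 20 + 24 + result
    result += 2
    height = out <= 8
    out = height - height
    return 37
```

11

Transformed code:
def calc(result, height, score, out):
    out = out + 10
    for h in out:
        height = height * (19 - 4)
        if height >= 6:
            continue
    height = 27 * 26 + result
    if result >= 8 < 12:
        return result
    out = 20 + 24 + result
    result = result + 2
    height = out <= 8
    out = height - height
    return 37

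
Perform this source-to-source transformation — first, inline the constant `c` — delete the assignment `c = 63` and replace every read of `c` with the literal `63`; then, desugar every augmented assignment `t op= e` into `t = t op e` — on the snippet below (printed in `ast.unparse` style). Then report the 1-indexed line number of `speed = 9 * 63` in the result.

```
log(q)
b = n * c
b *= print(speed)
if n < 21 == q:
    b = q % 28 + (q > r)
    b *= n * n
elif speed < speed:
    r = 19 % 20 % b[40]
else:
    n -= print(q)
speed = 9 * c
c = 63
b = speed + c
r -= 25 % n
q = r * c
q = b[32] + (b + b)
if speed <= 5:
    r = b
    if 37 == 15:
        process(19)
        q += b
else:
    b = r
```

11

Transformed code:
log(q)
b = n * 63
b = b * print(speed)
if n < 21 == q:
    b = q % 28 + (q > r)
    b = b * (n * n)
elif speed < speed:
    r = 19 % 20 % b[40]
else:
    n = n - print(q)
speed = 9 * 63
b = speed + 63
r = r - 25 % n
q = r * 63
q = b[32] + (b + b)
if speed <= 5:
    r = b
    if 37 == 15:
        process(19)
        q = q + b
else:
    b = r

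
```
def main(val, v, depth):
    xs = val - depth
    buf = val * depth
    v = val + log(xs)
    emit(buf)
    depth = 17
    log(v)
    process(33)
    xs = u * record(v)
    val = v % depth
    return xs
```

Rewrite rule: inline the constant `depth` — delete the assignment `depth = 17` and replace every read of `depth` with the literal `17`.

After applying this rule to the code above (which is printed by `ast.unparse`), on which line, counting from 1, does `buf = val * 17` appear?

Transformed code:
def main(val, v, depth):
    xs = val - 17
    buf = val * 17
    v = val + log(xs)
    emit(buf)
    log(v)
    process(33)
    xs = u * record(v)
    val = v % 17
    return xs

3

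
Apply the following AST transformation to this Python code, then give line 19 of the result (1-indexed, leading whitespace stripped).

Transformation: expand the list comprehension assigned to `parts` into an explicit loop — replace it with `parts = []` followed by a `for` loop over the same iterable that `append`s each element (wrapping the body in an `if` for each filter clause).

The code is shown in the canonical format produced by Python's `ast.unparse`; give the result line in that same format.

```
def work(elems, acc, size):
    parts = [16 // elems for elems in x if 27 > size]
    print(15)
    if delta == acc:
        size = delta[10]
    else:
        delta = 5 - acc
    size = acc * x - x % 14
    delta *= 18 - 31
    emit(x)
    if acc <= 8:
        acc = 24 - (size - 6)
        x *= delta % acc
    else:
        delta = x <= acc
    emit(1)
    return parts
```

emit(1)

Transformed code:
def work(elems, acc, size):
    parts = []
    for elems in x:
        if 27 > size:
            parts.append(16 // elems)
    print(15)
    if delta == acc:
        size = delta[10]
    else:
        delta = 5 - acc
    size = acc * x - x % 14
    delta *= 18 - 31
    emit(x)
    if acc <= 8:
        acc = 24 - (size - 6)
        x *= delta % acc
    else:
        delta = x <= acc
    emit(1)
    return parts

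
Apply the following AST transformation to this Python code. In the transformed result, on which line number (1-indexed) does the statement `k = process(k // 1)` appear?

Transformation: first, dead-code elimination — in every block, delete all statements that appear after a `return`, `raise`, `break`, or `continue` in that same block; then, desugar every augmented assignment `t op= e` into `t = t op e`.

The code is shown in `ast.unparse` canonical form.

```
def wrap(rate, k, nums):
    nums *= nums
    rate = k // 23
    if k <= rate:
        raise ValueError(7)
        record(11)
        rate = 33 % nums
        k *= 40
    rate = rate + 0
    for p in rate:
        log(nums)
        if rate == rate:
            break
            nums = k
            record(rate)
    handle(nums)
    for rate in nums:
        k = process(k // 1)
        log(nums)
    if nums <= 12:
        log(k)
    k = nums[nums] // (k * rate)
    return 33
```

13

Transformed code:
def wrap(rate, k, nums):
    nums = nums * nums
    rate = k // 23
    if k <= rate:
        raise ValueError(7)
    rate = rate + 0
    for p in rate:
        log(nums)
        if rate == rate:
            break
    handle(nums)
    for rate in nums:
        k = process(k // 1)
        log(nums)
    if nums <= 12:
        log(k)
    k = nums[nums] // (k * rate)
    return 33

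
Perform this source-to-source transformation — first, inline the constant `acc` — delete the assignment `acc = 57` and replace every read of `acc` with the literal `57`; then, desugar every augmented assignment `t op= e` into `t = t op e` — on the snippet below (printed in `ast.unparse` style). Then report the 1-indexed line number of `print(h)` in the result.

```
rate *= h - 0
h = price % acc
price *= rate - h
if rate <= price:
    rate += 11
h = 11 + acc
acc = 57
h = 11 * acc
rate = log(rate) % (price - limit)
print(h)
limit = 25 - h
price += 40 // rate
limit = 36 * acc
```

9

Transformed code:
rate = rate * (h - 0)
h = price % 57
price = price * (rate - h)
if rate <= price:
    rate = rate + 11
h = 11 + 57
h = 11 * 57
rate = log(rate) % (price - limit)
print(h)
limit = 25 - h
price = price + 40 // rate
limit = 36 * 57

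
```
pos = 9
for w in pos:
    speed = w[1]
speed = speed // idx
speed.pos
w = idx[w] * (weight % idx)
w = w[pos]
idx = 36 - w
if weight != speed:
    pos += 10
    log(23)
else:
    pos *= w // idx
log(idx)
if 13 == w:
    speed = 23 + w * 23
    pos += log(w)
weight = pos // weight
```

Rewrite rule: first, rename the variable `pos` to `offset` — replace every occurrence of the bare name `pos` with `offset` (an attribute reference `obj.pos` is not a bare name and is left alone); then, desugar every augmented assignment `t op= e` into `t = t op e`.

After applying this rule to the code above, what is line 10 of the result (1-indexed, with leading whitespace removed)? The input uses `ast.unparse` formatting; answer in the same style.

offset = offset + 10

Transformed code:
offset = 9
for w in offset:
    speed = w[1]
speed = speed // idx
speed.pos
w = idx[w] * (weight % idx)
w = w[offset]
idx = 36 - w
if weight != speed:
    offset = offset + 10
    log(23)
else:
    offset = offset * (w // idx)
log(idx)
if 13 == w:
    speed = 23 + w * 23
    offset = offset + log(w)
weight = offset // weight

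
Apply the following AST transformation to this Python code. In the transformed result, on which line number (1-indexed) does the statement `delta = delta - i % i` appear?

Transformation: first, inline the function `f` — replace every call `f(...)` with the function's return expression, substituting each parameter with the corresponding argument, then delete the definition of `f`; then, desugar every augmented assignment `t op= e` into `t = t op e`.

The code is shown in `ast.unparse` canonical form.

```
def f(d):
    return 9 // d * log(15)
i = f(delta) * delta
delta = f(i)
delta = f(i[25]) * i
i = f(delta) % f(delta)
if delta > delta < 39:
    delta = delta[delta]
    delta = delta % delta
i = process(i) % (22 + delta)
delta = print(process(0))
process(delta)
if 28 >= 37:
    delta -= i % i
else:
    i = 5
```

12

Transformed code:
i = 9 // delta * log(15) * delta
delta = 9 // i * log(15)
delta = 9 // i[25] * log(15) * i
i = 9 // delta * log(15) % (9 // delta * log(15))
if delta > delta < 39:
    delta = delta[delta]
    delta = delta % delta
i = process(i) % (22 + delta)
delta = print(process(0))
process(delta)
if 28 >= 37:
    delta = delta - i % i
else:
    i = 5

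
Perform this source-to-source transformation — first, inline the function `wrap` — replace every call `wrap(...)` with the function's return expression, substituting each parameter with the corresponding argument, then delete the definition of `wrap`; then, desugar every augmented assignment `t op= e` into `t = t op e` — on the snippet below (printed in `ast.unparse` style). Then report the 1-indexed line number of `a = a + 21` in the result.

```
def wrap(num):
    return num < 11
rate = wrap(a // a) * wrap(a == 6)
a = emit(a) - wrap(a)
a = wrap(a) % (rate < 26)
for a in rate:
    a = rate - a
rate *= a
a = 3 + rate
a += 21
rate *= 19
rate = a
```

Transformed code:
rate = (a // a < 11) * ((a == 6) < 11)
a = emit(a) - (a < 11)
a = (a < 11) % (rate < 26)
for a in rate:
    a = rate - a
rate = rate * a
a = 3 + rate
a = a + 21
rate = rate * 19
rate = a

8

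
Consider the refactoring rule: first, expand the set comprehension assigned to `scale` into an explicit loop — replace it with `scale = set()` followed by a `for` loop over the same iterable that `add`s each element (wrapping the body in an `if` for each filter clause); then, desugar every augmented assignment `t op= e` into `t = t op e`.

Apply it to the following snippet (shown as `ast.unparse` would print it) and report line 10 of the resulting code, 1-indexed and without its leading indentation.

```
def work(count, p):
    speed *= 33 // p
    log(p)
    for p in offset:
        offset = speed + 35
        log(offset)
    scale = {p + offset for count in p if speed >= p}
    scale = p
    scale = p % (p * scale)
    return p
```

Transformed code:
def work(count, p):
    speed = speed * (33 // p)
    log(p)
    for p in offset:
        offset = speed + 35
        log(offset)
    scale = set()
    for count in p:
        if speed >= p:
            scale.add(p + offset)
    scale = p
    scale = p % (p * scale)
    return p

scale.add(p + offset)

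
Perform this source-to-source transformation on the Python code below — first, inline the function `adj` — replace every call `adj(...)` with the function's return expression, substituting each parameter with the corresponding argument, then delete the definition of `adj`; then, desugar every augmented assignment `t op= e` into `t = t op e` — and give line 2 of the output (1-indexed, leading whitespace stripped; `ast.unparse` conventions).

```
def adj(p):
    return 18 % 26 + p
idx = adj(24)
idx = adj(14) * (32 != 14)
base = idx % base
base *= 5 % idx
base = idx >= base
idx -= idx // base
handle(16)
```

Transformed code:
idx = 18 % 26 + 24
idx = (18 % 26 + 14) * (32 != 14)
base = idx % base
base = base * (5 % idx)
base = idx >= base
idx = idx - idx // base
handle(16)

idx = (18 % 26 + 14) * (32 != 14)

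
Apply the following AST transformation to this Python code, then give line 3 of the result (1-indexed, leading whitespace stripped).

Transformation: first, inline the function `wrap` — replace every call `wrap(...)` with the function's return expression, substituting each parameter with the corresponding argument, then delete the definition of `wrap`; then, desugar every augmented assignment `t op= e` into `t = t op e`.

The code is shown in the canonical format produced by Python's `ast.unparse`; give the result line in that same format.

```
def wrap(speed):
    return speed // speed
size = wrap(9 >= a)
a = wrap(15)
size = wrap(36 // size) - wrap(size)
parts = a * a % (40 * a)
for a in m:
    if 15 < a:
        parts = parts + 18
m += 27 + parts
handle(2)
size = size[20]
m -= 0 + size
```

size = 36 // size // (36 // size) - size // size

Transformed code:
size = (9 >= a) // (9 >= a)
a = 15 // 15
size = 36 // size // (36 // size) - size // size
parts = a * a % (40 * a)
for a in m:
    if 15 < a:
        parts = parts + 18
m = m + (27 + parts)
handle(2)
size = size[20]
m = m - (0 + size)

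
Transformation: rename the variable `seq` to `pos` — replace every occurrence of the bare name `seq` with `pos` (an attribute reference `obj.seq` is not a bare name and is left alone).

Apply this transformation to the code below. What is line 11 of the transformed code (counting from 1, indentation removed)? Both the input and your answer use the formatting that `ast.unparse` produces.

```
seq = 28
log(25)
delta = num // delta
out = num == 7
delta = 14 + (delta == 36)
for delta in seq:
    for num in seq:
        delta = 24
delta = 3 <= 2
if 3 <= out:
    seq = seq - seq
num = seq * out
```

pos = pos - pos

Transformed code:
pos = 28
log(25)
delta = num // delta
out = num == 7
delta = 14 + (delta == 36)
for delta in pos:
    for num in pos:
        delta = 24
delta = 3 <= 2
if 3 <= out:
    pos = pos - pos
num = pos * out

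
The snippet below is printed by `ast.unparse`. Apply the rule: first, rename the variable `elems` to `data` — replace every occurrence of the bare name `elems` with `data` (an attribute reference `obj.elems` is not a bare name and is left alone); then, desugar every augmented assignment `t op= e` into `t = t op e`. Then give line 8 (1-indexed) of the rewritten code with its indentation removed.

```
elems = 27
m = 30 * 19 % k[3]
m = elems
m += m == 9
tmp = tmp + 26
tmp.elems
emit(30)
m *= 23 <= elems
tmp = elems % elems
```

Transformed code:
data = 27
m = 30 * 19 % k[3]
m = data
m = m + (m == 9)
tmp = tmp + 26
tmp.elems
emit(30)
m = m * (23 <= data)
tmp = data % data

m = m * (23 <= data)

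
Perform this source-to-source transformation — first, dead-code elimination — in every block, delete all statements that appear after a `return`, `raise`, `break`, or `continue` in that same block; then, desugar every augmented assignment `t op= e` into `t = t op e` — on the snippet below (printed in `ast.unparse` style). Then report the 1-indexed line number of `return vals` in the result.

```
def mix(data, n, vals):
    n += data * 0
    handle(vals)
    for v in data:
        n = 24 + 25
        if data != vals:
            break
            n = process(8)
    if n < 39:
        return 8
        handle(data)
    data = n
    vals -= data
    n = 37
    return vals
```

Transformed code:
def mix(data, n, vals):
    n = n + data * 0
    handle(vals)
    for v in data:
        n = 24 + 25
        if data != vals:
            break
    if n < 39:
        return 8
    data = n
    vals = vals - data
    n = 37
    return vals

13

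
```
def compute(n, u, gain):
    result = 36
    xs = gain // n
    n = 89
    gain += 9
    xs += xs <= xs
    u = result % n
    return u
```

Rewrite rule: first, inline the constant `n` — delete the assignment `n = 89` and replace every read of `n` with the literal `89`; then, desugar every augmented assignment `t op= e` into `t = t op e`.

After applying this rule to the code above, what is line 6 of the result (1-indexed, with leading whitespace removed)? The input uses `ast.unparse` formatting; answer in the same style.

Transformed code:
def compute(n, u, gain):
    result = 36
    xs = gain // 89
    gain = gain + 9
    xs = xs + (xs <= xs)
    u = result % 89
    return u

u = result % 89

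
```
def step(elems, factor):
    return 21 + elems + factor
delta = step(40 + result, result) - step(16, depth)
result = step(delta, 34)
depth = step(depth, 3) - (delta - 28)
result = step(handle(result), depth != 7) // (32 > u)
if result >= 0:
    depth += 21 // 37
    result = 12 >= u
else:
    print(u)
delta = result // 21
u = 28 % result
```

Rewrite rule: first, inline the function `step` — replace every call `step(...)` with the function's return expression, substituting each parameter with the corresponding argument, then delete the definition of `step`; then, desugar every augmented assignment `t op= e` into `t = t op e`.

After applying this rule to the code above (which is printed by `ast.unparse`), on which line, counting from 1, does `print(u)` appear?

Transformed code:
delta = 21 + (40 + result) + result - (21 + 16 + depth)
result = 21 + delta + 34
depth = 21 + depth + 3 - (delta - 28)
result = (21 + handle(result) + (depth != 7)) // (32 > u)
if result >= 0:
    depth = depth + 21 // 37
    result = 12 >= u
else:
    print(u)
delta = result // 21
u = 28 % result

9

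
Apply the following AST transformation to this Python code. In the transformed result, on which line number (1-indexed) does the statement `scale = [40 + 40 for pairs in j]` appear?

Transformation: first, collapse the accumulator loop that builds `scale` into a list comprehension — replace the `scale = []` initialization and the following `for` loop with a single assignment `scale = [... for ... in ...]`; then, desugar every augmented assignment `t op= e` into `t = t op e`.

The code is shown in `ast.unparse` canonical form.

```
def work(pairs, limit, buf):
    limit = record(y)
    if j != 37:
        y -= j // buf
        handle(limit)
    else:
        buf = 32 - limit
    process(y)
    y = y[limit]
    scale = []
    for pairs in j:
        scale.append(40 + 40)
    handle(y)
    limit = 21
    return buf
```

10

Transformed code:
def work(pairs, limit, buf):
    limit = record(y)
    if j != 37:
        y = y - j // buf
        handle(limit)
    else:
        buf = 32 - limit
    process(y)
    y = y[limit]
    scale = [40 + 40 for pairs in j]
    handle(y)
    limit = 21
    return buf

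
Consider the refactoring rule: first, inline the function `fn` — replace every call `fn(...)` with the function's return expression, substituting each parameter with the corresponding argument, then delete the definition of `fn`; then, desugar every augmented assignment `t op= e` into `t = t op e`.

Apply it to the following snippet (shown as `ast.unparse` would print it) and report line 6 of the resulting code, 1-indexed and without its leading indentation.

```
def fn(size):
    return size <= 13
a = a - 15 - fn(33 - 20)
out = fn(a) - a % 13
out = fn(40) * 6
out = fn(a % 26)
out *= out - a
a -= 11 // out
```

Transformed code:
a = a - 15 - (33 - 20 <= 13)
out = (a <= 13) - a % 13
out = (40 <= 13) * 6
out = a % 26 <= 13
out = out * (out - a)
a = a - 11 // out

a = a - 11 // out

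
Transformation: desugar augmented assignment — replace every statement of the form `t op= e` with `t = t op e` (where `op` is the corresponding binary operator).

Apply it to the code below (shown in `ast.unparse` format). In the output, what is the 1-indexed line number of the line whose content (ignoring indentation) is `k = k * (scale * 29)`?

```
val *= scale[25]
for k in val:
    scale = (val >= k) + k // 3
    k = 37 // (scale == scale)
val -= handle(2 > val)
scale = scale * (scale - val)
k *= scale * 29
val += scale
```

Transformed code:
val = val * scale[25]
for k in val:
    scale = (val >= k) + k // 3
    k = 37 // (scale == scale)
val = val - handle(2 > val)
scale = scale * (scale - val)
k = k * (scale * 29)
val = val + scale

7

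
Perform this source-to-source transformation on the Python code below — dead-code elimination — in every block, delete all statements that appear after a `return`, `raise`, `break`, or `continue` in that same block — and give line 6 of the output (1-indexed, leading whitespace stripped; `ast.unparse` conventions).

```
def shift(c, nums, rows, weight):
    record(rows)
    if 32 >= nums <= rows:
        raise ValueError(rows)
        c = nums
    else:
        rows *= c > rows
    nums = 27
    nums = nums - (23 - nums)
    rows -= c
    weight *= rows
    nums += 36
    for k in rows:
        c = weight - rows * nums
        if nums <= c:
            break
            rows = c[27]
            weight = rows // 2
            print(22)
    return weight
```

Transformed code:
def shift(c, nums, rows, weight):
    record(rows)
    if 32 >= nums <= rows:
        raise ValueError(rows)
    else:
        rows *= c > rows
    nums = 27
    nums = nums - (23 - nums)
    rows -= c
    weight *= rows
    nums += 36
    for k in rows:
        c = weight - rows * nums
        if nums <= c:
            break
    return weight

rows *= c > rows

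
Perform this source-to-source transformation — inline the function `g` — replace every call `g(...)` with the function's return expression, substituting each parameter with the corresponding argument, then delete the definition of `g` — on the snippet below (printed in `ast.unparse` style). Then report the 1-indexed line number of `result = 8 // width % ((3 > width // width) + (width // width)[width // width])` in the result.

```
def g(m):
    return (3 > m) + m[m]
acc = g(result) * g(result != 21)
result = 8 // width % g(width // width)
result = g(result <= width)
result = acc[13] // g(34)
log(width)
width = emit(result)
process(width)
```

Transformed code:
acc = ((3 > result) + result[result]) * ((3 > (result != 21)) + (result != 21)[result != 21])
result = 8 // width % ((3 > width // width) + (width // width)[width // width])
result = (3 > (result <= width)) + (result <= width)[result <= width]
result = acc[13] // ((3 > 34) + 34[34])
log(width)
width = emit(result)
process(width)

2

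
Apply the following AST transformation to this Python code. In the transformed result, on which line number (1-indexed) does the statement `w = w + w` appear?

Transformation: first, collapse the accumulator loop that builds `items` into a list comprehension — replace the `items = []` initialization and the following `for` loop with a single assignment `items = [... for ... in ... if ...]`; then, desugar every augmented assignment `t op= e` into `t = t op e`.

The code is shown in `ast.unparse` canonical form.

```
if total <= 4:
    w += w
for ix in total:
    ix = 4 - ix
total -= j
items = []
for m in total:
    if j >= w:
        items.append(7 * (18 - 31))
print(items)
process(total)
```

2

Transformed code:
if total <= 4:
    w = w + w
for ix in total:
    ix = 4 - ix
total = total - j
items = [7 * (18 - 31) for m in total if j >= w]
print(items)
process(total)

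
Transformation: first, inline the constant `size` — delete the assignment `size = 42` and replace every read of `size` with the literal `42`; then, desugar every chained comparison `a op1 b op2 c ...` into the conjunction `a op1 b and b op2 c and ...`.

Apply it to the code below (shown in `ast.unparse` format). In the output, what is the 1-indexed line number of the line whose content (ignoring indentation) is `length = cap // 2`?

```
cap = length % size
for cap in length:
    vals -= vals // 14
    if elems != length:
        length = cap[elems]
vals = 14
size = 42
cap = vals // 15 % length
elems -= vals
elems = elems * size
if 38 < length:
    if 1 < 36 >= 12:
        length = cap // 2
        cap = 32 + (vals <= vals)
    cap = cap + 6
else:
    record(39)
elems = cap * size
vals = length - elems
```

12

Transformed code:
cap = length % 42
for cap in length:
    vals -= vals // 14
    if elems != length:
        length = cap[elems]
vals = 14
cap = vals // 15 % length
elems -= vals
elems = elems * 42
if 38 < length:
    if 1 < 36 and 36 >= 12:
        length = cap // 2
        cap = 32 + (vals <= vals)
    cap = cap + 6
else:
    record(39)
elems = cap * 42
vals = length - elems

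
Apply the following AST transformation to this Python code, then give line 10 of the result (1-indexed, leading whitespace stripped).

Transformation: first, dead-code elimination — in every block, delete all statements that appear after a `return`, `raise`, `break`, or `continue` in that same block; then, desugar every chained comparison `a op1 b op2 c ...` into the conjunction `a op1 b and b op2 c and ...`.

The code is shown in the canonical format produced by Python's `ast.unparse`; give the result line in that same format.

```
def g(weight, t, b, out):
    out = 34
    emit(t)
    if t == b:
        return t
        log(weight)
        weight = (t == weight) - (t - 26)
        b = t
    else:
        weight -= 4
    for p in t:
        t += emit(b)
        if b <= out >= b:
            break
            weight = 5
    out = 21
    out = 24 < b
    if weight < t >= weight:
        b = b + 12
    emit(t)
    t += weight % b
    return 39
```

Transformed code:
def g(weight, t, b, out):
    out = 34
    emit(t)
    if t == b:
        return t
    else:
        weight -= 4
    for p in t:
        t += emit(b)
        if b <= out and out >= b:
            break
    out = 21
    out = 24 < b
    if weight < t and t >= weight:
        b = b + 12
    emit(t)
    t += weight % b
    return 39

if b <= out and out >= b:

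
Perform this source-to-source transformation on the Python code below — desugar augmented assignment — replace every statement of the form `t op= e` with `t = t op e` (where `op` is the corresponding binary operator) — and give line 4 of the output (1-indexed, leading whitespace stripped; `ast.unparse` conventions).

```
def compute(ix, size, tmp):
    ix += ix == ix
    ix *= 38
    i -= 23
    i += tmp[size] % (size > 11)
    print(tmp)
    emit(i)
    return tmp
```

Transformed code:
def compute(ix, size, tmp):
    ix = ix + (ix == ix)
    ix = ix * 38
    i = i - 23
    i = i + tmp[size] % (size > 11)
    print(tmp)
    emit(i)
    return tmp

i = i - 23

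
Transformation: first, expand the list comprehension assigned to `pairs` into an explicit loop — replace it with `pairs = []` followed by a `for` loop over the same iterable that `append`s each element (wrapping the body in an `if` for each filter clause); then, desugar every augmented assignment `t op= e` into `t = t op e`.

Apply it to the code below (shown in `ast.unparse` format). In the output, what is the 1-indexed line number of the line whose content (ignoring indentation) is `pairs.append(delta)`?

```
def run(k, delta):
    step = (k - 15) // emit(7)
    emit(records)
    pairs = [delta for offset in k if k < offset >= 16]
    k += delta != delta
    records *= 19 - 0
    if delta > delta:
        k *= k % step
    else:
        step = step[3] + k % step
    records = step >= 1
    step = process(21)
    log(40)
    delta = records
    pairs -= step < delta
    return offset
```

7

Transformed code:
def run(k, delta):
    step = (k - 15) // emit(7)
    emit(records)
    pairs = []
    for offset in k:
        if k < offset >= 16:
            pairs.append(delta)
    k = k + (delta != delta)
    records = records * (19 - 0)
    if delta > delta:
        k = k * (k % step)
    else:
        step = step[3] + k % step
    records = step >= 1
    step = process(21)
    log(40)
    delta = records
    pairs = pairs - (step < delta)
    return offset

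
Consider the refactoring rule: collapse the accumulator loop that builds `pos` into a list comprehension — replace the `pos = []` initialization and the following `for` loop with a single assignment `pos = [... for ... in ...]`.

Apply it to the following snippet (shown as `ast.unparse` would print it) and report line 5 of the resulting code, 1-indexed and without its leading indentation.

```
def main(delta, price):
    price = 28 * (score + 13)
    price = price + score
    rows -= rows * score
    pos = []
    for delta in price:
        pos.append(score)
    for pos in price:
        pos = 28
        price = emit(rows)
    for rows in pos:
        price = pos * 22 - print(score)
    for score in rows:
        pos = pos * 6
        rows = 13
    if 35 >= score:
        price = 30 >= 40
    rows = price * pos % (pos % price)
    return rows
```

Transformed code:
def main(delta, price):
    price = 28 * (score + 13)
    price = price + score
    rows -= rows * score
    pos = [score for delta in price]
    for pos in price:
        pos = 28
        price = emit(rows)
    for rows in pos:
        price = pos * 22 - print(score)
    for score in rows:
        pos = pos * 6
        rows = 13
    if 35 >= score:
        price = 30 >= 40
    rows = price * pos % (pos % price)
    return rows

pos = [score for delta in price]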